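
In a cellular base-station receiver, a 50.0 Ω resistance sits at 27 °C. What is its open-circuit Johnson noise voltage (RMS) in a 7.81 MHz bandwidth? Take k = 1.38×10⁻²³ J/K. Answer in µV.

2.54 µV

T = 27 °C + 273.15 = 300.15 K
V_n = √(4kTRB)
4kTRB = 4 × 1.38×10⁻²³ × 300.15 × 5.00×10¹ × 7.81×10⁶ = 6.47×10⁻¹² V²
V_n = √(6.47×10⁻¹²) = 2.54×10⁻⁶ V = 2.54 µV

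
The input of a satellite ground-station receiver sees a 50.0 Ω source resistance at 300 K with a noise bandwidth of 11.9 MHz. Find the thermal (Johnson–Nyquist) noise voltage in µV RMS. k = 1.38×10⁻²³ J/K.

V_n = √(4kTRB)
4kTRB = 4 × 1.38×10⁻²³ × 300 × 5.00×10¹ × 1.19×10⁷ = 9.85×10⁻¹² V²
V_n = √(9.85×10⁻¹²) = 3.14×10⁻⁶ V = 3.14 µV

3.14 µV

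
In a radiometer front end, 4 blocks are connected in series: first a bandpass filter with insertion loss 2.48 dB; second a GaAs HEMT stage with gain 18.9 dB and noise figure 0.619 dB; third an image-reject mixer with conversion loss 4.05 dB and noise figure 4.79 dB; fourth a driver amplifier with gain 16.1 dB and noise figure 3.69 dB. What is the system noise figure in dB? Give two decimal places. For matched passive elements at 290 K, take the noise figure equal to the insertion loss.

3.35 dB

Convert to linear (a loss of L dB is a gain of −L dB): F_i = 10^(NF_i/10), G_i = 10^(G_i,dB/10)
  Stage 1: F_1 = 10^(2.48/10) = 1.770, G_1 = 10^(−2.48/10) = 0.5649
  Stage 2: F_2 = 10^(0.619/10) = 1.153, G_2 = 10^(18.9/10) = 77.62
  Stage 3: F_3 = 10^(4.79/10) = 3.013, G_3 = 10^(−4.05/10) = 0.3936
  Stage 4: F_4 = 10^(3.69/10) = 2.339, G_4 = 10^(16.1/10) = 40.74
Friis cascade:
  F = 1.770 + (1.153 − 1)/0.5649 + (3.013 − 1)/43.85 + (2.339 − 1)/17.26 = 2.165
NF = 10 log₁₀(2.165) = 3.35 dB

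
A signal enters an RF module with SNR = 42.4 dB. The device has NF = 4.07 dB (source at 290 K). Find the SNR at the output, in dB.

By definition F = SNR_in/SNR_out, so in dB: SNR_out = SNR_in − NF
SNR_out = 42.4 − 4.07 = 38.33 dB

38.33 dB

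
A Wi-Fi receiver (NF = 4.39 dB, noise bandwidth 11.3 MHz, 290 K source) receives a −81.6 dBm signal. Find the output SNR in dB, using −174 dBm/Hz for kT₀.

17.5 dB

Noise floor: N = −174 + 10 log₁₀(B) + NF
10 log₁₀(1.13×10⁷) = 70.53 dB
N = −174 + 70.53 + 4.39 = −99.08 dBm
SNR = P_sig − N = −81.6 − (−99.08) = 17.48 dB → 17.5 dB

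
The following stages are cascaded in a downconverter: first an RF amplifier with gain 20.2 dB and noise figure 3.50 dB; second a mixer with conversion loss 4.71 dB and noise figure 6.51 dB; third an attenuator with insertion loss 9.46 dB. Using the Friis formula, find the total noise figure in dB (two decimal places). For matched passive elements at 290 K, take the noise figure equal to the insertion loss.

Convert to linear (a loss of L dB is a gain of −L dB): F_i = 10^(NF_i/10), G_i = 10^(G_i,dB/10)
  Stage 1: F_1 = 10^(3.50/10) = 2.239, G_1 = 10^(20.2/10) = 104.7
  Stage 2: F_2 = 10^(6.51/10) = 4.477, G_2 = 10^(−4.71/10) = 0.3381
  Stage 3: F_3 = 10^(9.46/10) = 8.831, G_3 = 10^(−9.46/10) = 0.1132
Friis cascade:
  F = 2.239 + (4.477 − 1)/104.7 + (8.831 − 1)/35.40 = 2.493
NF = 10 log₁₀(2.493) = 3.97 dB

3.97 dB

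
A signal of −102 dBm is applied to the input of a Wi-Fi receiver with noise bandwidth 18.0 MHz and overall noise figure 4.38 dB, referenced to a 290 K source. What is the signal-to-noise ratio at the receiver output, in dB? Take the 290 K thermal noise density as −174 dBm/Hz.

−4.9 dB

Noise floor: N = −174 + 10 log₁₀(B) + NF
10 log₁₀(1.80×10⁷) = 72.55 dB
N = −174 + 72.55 + 4.38 = −97.07 dBm
SNR = P_sig − N = −102 − (−97.07) = −4.93 dB → −4.9 dB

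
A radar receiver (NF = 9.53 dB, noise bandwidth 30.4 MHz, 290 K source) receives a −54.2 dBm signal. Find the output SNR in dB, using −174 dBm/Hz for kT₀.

Noise floor: N = −174 + 10 log₁₀(B) + NF
10 log₁₀(3.04×10⁷) = 74.83 dB
N = −174 + 74.83 + 9.53 = −89.64 dBm
SNR = P_sig − N = −54.2 − (−89.64) = 35.44 dB → 35.4 dB

35.4 dB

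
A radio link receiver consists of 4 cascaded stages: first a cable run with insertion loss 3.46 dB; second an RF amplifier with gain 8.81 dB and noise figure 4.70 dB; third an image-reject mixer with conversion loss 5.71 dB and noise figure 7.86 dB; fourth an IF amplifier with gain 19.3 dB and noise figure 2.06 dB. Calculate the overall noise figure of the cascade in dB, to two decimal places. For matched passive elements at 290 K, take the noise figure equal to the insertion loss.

Convert to linear (a loss of L dB is a gain of −L dB): F_i = 10^(NF_i/10), G_i = 10^(G_i,dB/10)
  Stage 1: F_1 = 10^(3.46/10) = 2.218, G_1 = 10^(−3.46/10) = 0.4508
  Stage 2: F_2 = 10^(4.70/10) = 2.951, G_2 = 10^(8.81/10) = 7.603
  Stage 3: F_3 = 10^(7.86/10) = 6.109, G_3 = 10^(−5.71/10) = 0.2685
  Stage 4: F_4 = 10^(2.06/10) = 1.607, G_4 = 10^(19.3/10) = 85.11
Friis cascade:
  F = 2.218 + (2.951 − 1)/0.4508 + (6.109 − 1)/3.428 + (1.607 − 1)/0.9204 = 8.696
NF = 10 log₁₀(8.696) = 9.39 dB

9.39 dB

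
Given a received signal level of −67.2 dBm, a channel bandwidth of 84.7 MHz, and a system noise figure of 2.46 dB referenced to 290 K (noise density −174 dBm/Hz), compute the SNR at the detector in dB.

25.1 dB

Noise floor: N = −174 + 10 log₁₀(B) + NF
10 log₁₀(8.47×10⁷) = 79.28 dB
N = −174 + 79.28 + 2.46 = −92.26 dBm
SNR = P_sig − N = −67.2 − (−92.26) = 25.06 dB → 25.1 dB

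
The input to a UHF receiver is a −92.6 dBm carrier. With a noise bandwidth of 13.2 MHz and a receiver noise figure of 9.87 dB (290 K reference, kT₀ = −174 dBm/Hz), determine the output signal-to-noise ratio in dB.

Noise floor: N = −174 + 10 log₁₀(B) + NF
10 log₁₀(1.32×10⁷) = 71.21 dB
N = −174 + 71.21 + 9.87 = −92.92 dBm
SNR = P_sig − N = −92.6 − (−92.92) = 0.32 dB → 0.3 dB

0.3 dB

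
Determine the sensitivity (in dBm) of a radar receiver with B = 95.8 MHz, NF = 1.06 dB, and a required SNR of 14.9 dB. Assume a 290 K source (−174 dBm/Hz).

−78.2 dBm

Sensitivity = −174 + 10 log₁₀(B) + NF + SNR_min
= −174 + 79.81 + 1.06 + 14.9
= −78.23 dBm → −78.2 dBm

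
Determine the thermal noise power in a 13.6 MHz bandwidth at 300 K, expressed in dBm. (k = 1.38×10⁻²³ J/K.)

P_n = kTB = 1.38×10⁻²³ × 300 × 1.36×10⁷ = 5.63×10⁻¹⁴ W
In dBm: 10 log₁₀(5.63×10⁻¹⁴ / 10⁻³) = −102.5 dBm

−102.5 dBm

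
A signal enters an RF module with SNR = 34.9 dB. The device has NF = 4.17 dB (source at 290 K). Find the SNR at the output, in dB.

30.73 dB

By definition F = SNR_in/SNR_out, so in dB: SNR_out = SNR_in − NF
SNR_out = 34.9 − 4.17 = 30.73 dB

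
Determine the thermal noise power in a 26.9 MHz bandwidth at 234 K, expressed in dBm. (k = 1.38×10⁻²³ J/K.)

−100.6 dBm

P_n = kTB = 1.38×10⁻²³ × 234 × 2.69×10⁷ = 8.69×10⁻¹⁴ W
In dBm: 10 log₁₀(8.69×10⁻¹⁴ / 10⁻³) = −100.6 dBm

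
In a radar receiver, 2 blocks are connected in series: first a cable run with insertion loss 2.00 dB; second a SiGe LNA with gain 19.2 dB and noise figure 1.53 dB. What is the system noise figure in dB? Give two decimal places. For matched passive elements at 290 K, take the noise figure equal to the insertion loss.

Convert to linear (a loss of L dB is a gain of −L dB): F_i = 10^(NF_i/10), G_i = 10^(G_i,dB/10)
  Stage 1: F_1 = 10^(2.00/10) = 1.585, G_1 = 10^(−2.00/10) = 0.6310
  Stage 2: F_2 = 10^(1.53/10) = 1.422, G_2 = 10^(19.2/10) = 83.18
Friis cascade:
  F = 1.585 + (1.422 − 1)/0.6310 = 2.254
NF = 10 log₁₀(2.254) = 3.53 dB

3.53 dB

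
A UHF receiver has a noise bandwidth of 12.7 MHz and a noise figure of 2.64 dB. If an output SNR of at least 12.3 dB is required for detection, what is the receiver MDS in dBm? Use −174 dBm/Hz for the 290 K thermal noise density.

−88.0 dBm

Sensitivity = −174 + 10 log₁₀(B) + NF + SNR_min
= −174 + 71.04 + 2.64 + 12.3
= −88.02 dBm → −88.0 dBm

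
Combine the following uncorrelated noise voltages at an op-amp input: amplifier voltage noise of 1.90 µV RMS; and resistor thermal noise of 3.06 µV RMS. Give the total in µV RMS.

Uncorrelated sources add in power (mean-square): V_tot = √(ΣV_i²)
V_tot = √[(1.90×10⁻⁶)² + (3.06×10⁻⁶)²] = 3.60×10⁻⁶ V = 3.60 µV

3.60 µV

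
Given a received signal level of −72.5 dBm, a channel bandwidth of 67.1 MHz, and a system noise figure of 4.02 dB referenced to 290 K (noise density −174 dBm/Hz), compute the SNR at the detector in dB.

19.2 dB

Noise floor: N = −174 + 10 log₁₀(B) + NF
10 log₁₀(6.71×10⁷) = 78.27 dB
N = −174 + 78.27 + 4.02 = −91.71 dBm
SNR = P_sig − N = −72.5 − (−91.71) = 19.21 dB → 19.2 dB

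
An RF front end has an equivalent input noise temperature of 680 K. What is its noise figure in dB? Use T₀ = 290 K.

5.24 dB

F = 1 + T_e/T₀ = 1 + 680/290 = 3.34483
NF = 10 log₁₀(3.34483) = 5.24 dB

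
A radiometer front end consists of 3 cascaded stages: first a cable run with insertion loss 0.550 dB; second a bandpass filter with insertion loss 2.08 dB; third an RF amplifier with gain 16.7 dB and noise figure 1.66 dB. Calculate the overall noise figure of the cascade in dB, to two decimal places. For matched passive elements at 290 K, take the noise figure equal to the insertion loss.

4.29 dB

Convert to linear (a loss of L dB is a gain of −L dB): F_i = 10^(NF_i/10), G_i = 10^(G_i,dB/10)
  Stage 1: F_1 = 10^(0.550/10) = 1.135, G_1 = 10^(−0.550/10) = 0.8810
  Stage 2: F_2 = 10^(2.08/10) = 1.614, G_2 = 10^(−2.08/10) = 0.6194
  Stage 3: F_3 = 10^(1.66/10) = 1.466, G_3 = 10^(16.7/10) = 46.77
Friis cascade:
  F = 1.135 + (1.614 − 1)/0.8810 + (1.466 − 1)/0.5458 = 2.685
NF = 10 log₁₀(2.685) = 4.29 dB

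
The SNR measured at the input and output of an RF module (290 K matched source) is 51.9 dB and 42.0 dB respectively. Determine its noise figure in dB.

NF (dB) = SNR_in(dB) − SNR_out(dB) when the source is at T₀
NF = 51.9 − 42.0 = 9.9 dB

9.9 dB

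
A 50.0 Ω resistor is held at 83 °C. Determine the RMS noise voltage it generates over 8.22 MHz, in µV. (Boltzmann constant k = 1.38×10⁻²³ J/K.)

2.84 µV

T = 83 °C + 273.15 = 356.15 K
V_n = √(4kTRB)
4kTRB = 4 × 1.38×10⁻²³ × 356.15 × 5.00×10¹ × 8.22×10⁶ = 8.08×10⁻¹² V²
V_n = √(8.08×10⁻¹²) = 2.84×10⁻⁶ V = 2.84 µV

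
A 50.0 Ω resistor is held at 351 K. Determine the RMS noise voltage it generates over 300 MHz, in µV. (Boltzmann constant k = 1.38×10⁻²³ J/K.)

17.0 µV

V_n = √(4kTRB)
4kTRB = 4 × 1.38×10⁻²³ × 351 × 5.00×10¹ × 3.00×10⁸ = 2.91×10⁻¹⁰ V²
V_n = √(2.91×10⁻¹⁰) = 1.70×10⁻⁵ V = 17.0 µV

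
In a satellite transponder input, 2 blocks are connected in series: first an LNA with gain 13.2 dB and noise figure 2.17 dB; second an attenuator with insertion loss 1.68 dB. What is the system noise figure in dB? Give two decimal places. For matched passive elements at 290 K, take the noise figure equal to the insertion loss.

2.23 dB

Convert to linear (a loss of L dB is a gain of −L dB): F_i = 10^(NF_i/10), G_i = 10^(G_i,dB/10)
  Stage 1: F_1 = 10^(2.17/10) = 1.648, G_1 = 10^(13.2/10) = 20.89
  Stage 2: F_2 = 10^(1.68/10) = 1.472, G_2 = 10^(−1.68/10) = 0.6792
Friis cascade:
  F = 1.648 + (1.472 − 1)/20.89 = 1.671
NF = 10 log₁₀(1.671) = 2.23 dB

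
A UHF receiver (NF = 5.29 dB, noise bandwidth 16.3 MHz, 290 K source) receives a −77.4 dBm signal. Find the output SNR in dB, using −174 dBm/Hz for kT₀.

19.2 dB

Noise floor: N = −174 + 10 log₁₀(B) + NF
10 log₁₀(1.63×10⁷) = 72.12 dB
N = −174 + 72.12 + 5.29 = −96.59 dBm
SNR = P_sig − N = −77.4 − (−96.59) = 19.19 dB → 19.2 dB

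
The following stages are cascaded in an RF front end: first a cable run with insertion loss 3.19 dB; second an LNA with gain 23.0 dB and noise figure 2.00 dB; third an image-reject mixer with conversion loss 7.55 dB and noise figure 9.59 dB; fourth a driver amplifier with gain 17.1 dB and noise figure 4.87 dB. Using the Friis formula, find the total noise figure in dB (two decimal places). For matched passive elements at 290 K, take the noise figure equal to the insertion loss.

Convert to linear (a loss of L dB is a gain of −L dB): F_i = 10^(NF_i/10), G_i = 10^(G_i,dB/10)
  Stage 1: F_1 = 10^(3.19/10) = 2.084, G_1 = 10^(−3.19/10) = 0.4797
  Stage 2: F_2 = 10^(2.00/10) = 1.585, G_2 = 10^(23.0/10) = 199.5
  Stage 3: F_3 = 10^(9.59/10) = 9.099, G_3 = 10^(−7.55/10) = 0.1758
  Stage 4: F_4 = 10^(4.87/10) = 3.069, G_4 = 10^(17.1/10) = 51.29
Friis cascade:
  F = 2.084 + (1.585 − 1)/0.4797 + (9.099 − 1)/95.72 + (3.069 − 1)/16.83 = 3.511
NF = 10 log₁₀(3.511) = 5.45 dB

5.45 dB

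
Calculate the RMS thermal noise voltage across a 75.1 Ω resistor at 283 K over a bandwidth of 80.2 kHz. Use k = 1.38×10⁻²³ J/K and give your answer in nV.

307 nV

V_n = √(4kTRB)
4kTRB = 4 × 1.38×10⁻²³ × 283 × 7.51×10¹ × 8.02×10⁴ = 9.41×10⁻¹⁴ V²
V_n = √(9.41×10⁻¹⁴) = 3.07×10⁻⁷ V = 307 nV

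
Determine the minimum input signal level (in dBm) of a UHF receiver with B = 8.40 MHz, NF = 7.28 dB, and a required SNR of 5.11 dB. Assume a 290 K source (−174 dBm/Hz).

Sensitivity = −174 + 10 log₁₀(B) + NF + SNR_min
= −174 + 69.24 + 7.28 + 5.11
= −92.37 dBm → −92.4 dBm

−92.4 dBm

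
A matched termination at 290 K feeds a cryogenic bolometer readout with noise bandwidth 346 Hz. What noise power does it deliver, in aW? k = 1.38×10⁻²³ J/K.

1.38 aW

P_n = kTB = 1.38×10⁻²³ × 290 × 3.46×10² = 1.38×10⁻¹⁸ W = 1.38 aW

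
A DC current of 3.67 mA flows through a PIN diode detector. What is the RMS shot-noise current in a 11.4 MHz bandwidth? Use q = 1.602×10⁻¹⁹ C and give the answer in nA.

116 nA

I_n = √(2qI·B)
2qI·B = 2 × 1.602×10⁻¹⁹ × 3.67×10⁻³ × 1.14×10⁷ = 1.34×10⁻¹⁴ A²
I_n = √(1.34×10⁻¹⁴) = 1.16×10⁻⁷ A = 116 nA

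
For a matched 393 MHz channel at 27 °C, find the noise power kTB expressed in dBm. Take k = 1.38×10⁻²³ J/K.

−87.9 dBm

T = 27 °C + 273.15 = 300.15 K
P_n = kTB = 1.38×10⁻²³ × 300.15 × 3.93×10⁸ = 1.63×10⁻¹² W
In dBm: 10 log₁₀(1.63×10⁻¹² / 10⁻³) = −87.9 dBm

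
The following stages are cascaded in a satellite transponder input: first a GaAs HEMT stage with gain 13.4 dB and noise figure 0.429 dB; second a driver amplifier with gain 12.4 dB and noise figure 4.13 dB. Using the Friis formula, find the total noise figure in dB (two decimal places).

0.71 dB

Convert to linear (a loss of L dB is a gain of −L dB): F_i = 10^(NF_i/10), G_i = 10^(G_i,dB/10)
  Stage 1: F_1 = 10^(0.429/10) = 1.104, G_1 = 10^(13.4/10) = 21.88
  Stage 2: F_2 = 10^(4.13/10) = 2.588, G_2 = 10^(12.4/10) = 17.38
Friis cascade:
  F = 1.104 + (2.588 − 1)/21.88 = 1.176
NF = 10 log₁₀(1.176) = 0.71 dB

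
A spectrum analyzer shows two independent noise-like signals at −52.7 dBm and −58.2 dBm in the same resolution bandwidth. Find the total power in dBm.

Convert to linear, add, convert back:
P₁ = 5.37×10⁻⁹ W, P₂ = 1.51×10⁻⁹ W
P_tot = 6.88×10⁻⁹ W → 10 log₁₀(P_tot / 10⁻³) = −51.6 dBm

−51.6 dBm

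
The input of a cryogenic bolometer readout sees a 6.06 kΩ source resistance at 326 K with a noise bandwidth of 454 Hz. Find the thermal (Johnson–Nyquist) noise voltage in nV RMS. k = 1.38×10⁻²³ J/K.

V_n = √(4kTRB)
4kTRB = 4 × 1.38×10⁻²³ × 326 × 6.06×10³ × 4.54×10² = 4.95×10⁻¹⁴ V²
V_n = √(4.95×10⁻¹⁴) = 2.23×10⁻⁷ V = 223 nV

223 nV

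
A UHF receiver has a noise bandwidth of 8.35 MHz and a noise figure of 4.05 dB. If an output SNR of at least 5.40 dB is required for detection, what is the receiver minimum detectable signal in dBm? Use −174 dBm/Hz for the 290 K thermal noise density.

−95.3 dBm

Sensitivity = −174 + 10 log₁₀(B) + NF + SNR_min
= −174 + 69.22 + 4.05 + 5.40
= −95.33 dBm → −95.3 dBm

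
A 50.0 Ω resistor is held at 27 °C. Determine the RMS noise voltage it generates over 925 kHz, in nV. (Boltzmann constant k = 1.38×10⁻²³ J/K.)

875 nV

T = 27 °C + 273.15 = 300.15 K
V_n = √(4kTRB)
4kTRB = 4 × 1.38×10⁻²³ × 300.15 × 5.00×10¹ × 9.25×10⁵ = 7.66×10⁻¹³ V²
V_n = √(7.66×10⁻¹³) = 8.75×10⁻⁷ V = 875 nV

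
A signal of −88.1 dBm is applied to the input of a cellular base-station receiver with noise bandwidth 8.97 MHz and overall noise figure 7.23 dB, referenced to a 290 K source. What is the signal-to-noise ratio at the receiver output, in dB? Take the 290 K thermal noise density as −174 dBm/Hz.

9.1 dB

Noise floor: N = −174 + 10 log₁₀(B) + NF
10 log₁₀(8.97×10⁶) = 69.53 dB
N = −174 + 69.53 + 7.23 = −97.24 dBm
SNR = P_sig − N = −88.1 − (−97.24) = 9.14 dB → 9.1 dB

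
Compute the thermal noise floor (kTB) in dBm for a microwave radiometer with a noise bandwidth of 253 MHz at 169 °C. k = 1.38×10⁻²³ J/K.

−88.1 dBm

T = 169 °C + 273.15 = 442.15 K
P_n = kTB = 1.38×10⁻²³ × 442.15 × 2.53×10⁸ = 1.54×10⁻¹² W
In dBm: 10 log₁₀(1.54×10⁻¹² / 10⁻³) = −88.1 dBm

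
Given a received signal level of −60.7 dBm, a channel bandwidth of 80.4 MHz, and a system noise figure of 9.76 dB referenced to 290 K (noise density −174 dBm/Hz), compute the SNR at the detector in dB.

Noise floor: N = −174 + 10 log₁₀(B) + NF
10 log₁₀(8.04×10⁷) = 79.05 dB
N = −174 + 79.05 + 9.76 = −85.19 dBm
SNR = P_sig − N = −60.7 − (−85.19) = 24.49 dB → 24.5 dB

24.5 dB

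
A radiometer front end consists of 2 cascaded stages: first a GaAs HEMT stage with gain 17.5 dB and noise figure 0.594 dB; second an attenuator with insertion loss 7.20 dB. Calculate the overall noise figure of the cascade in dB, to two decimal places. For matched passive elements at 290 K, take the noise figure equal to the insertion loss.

0.87 dB

Convert to linear (a loss of L dB is a gain of −L dB): F_i = 10^(NF_i/10), G_i = 10^(G_i,dB/10)
  Stage 1: F_1 = 10^(0.594/10) = 1.147, G_1 = 10^(17.5/10) = 56.23
  Stage 2: F_2 = 10^(7.20/10) = 5.248, G_2 = 10^(−7.20/10) = 0.1905
Friis cascade:
  F = 1.147 + (5.248 − 1)/56.23 = 1.222
NF = 10 log₁₀(1.222) = 0.87 dB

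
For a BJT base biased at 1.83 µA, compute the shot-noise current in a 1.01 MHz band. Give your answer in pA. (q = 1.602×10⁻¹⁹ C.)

I_n = √(2qI·B)
2qI·B = 2 × 1.602×10⁻¹⁹ × 1.83×10⁻⁶ × 1.01×10⁶ = 5.92×10⁻¹⁹ A²
I_n = √(5.92×10⁻¹⁹) = 7.70×10⁻¹⁰ A = 770 pA

770 pA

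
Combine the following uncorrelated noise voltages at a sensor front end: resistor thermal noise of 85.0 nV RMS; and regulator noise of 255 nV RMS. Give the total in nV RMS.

Uncorrelated sources add in power (mean-square): V_tot = √(ΣV_i²)
V_tot = √[(8.50×10⁻⁸)² + (2.55×10⁻⁷)²] = 2.69×10⁻⁷ V = 269 nV

269 nV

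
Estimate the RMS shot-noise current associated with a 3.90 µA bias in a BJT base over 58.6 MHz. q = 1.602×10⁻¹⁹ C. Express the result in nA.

8.56 nA

I_n = √(2qI·B)
2qI·B = 2 × 1.602×10⁻¹⁹ × 3.90×10⁻⁶ × 5.86×10⁷ = 7.32×10⁻¹⁷ A²
I_n = √(7.32×10⁻¹⁷) = 8.56×10⁻⁹ A = 8.56 nA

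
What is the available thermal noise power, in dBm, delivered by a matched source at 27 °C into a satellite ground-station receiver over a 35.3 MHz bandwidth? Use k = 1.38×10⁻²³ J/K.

−98.4 dBm

T = 27 °C + 273.15 = 300.15 K
P_n = kTB = 1.38×10⁻²³ × 300.15 × 3.53×10⁷ = 1.46×10⁻¹³ W
In dBm: 10 log₁₀(1.46×10⁻¹³ / 10⁻³) = −98.4 dBm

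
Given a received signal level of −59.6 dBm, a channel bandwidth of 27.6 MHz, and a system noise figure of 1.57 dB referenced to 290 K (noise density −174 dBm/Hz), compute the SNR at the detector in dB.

Noise floor: N = −174 + 10 log₁₀(B) + NF
10 log₁₀(2.76×10⁷) = 74.41 dB
N = −174 + 74.41 + 1.57 = −98.02 dBm
SNR = P_sig − N = −59.6 − (−98.02) = 38.42 dB → 38.4 dB

38.4 dB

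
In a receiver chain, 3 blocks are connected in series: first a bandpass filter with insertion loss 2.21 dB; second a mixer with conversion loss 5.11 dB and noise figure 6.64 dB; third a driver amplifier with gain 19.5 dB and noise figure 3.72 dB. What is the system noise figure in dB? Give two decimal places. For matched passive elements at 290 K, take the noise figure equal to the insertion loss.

11.76 dB

Convert to linear (a loss of L dB is a gain of −L dB): F_i = 10^(NF_i/10), G_i = 10^(G_i,dB/10)
  Stage 1: F_1 = 10^(2.21/10) = 1.663, G_1 = 10^(−2.21/10) = 0.6012
  Stage 2: F_2 = 10^(6.64/10) = 4.613, G_2 = 10^(−5.11/10) = 0.3083
  Stage 3: F_3 = 10^(3.72/10) = 2.355, G_3 = 10^(19.5/10) = 89.13
Friis cascade:
  F = 1.663 + (4.613 − 1)/0.6012 + (2.355 − 1)/0.1854 = 14.98
NF = 10 log₁₀(14.98) = 11.76 dB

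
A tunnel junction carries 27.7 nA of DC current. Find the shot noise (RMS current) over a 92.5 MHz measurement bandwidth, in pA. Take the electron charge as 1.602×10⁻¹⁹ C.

I_n = √(2qI·B)
2qI·B = 2 × 1.602×10⁻¹⁹ × 2.77×10⁻⁸ × 9.25×10⁷ = 8.21×10⁻¹⁹ A²
I_n = √(8.21×10⁻¹⁹) = 9.06×10⁻¹⁰ A = 906 pA

906 pA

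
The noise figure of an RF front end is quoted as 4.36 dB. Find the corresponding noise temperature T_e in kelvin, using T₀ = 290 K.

501 K

F = 10^(4.36/10) = 2.72898
T_e = (F − 1)·T₀ = (2.72898 − 1) × 290 = 501 K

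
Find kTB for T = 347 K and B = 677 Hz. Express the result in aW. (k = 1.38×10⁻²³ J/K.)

P_n = kTB = 1.38×10⁻²³ × 347 × 6.77×10² = 3.24×10⁻¹⁸ W = 3.24 aW

3.24 aW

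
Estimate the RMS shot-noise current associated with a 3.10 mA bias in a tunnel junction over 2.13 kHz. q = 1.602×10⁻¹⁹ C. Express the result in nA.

1.45 nA

I_n = √(2qI·B)
2qI·B = 2 × 1.602×10⁻¹⁹ × 3.10×10⁻³ × 2.13×10³ = 2.12×10⁻¹⁸ A²
I_n = √(2.12×10⁻¹⁸) = 1.45×10⁻⁹ A = 1.45 nA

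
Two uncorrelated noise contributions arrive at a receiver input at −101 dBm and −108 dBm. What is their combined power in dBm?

Convert to linear, add, convert back:
P₁ = 7.94×10⁻¹⁴ W, P₂ = 1.58×10⁻¹⁴ W
P_tot = 9.53×10⁻¹⁴ W → 10 log₁₀(P_tot / 10⁻³) = −100.2 dBm

−100.2 dBm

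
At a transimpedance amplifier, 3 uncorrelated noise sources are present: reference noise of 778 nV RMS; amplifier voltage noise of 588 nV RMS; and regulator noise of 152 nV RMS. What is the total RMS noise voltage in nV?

987 nV

Uncorrelated sources add in power (mean-square): V_tot = √(ΣV_i²)
V_tot = √[(7.78×10⁻⁷)² + (5.88×10⁻⁷)² + (1.52×10⁻⁷)²] = 9.87×10⁻⁷ V = 987 nV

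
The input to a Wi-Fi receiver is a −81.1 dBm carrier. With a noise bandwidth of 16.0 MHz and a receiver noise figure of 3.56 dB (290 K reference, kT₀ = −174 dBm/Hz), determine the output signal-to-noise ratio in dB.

17.3 dB

Noise floor: N = −174 + 10 log₁₀(B) + NF
10 log₁₀(1.60×10⁷) = 72.04 dB
N = −174 + 72.04 + 3.56 = −98.40 dBm
SNR = P_sig − N = −81.1 − (−98.40) = 17.30 dB → 17.3 dB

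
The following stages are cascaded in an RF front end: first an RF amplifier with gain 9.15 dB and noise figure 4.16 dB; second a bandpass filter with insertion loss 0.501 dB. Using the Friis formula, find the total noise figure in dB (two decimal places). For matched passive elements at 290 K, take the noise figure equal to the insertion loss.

4.18 dB

Convert to linear (a loss of L dB is a gain of −L dB): F_i = 10^(NF_i/10), G_i = 10^(G_i,dB/10)
  Stage 1: F_1 = 10^(4.16/10) = 2.606, G_1 = 10^(9.15/10) = 8.222
  Stage 2: F_2 = 10^(0.501/10) = 1.122, G_2 = 10^(−0.501/10) = 0.8910
Friis cascade:
  F = 2.606 + (1.122 − 1)/8.222 = 2.621
NF = 10 log₁₀(2.621) = 4.18 dB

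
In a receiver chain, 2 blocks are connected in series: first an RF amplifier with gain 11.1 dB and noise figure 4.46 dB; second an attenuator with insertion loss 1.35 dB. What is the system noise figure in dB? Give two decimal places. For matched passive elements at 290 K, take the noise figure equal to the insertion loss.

Convert to linear (a loss of L dB is a gain of −L dB): F_i = 10^(NF_i/10), G_i = 10^(G_i,dB/10)
  Stage 1: F_1 = 10^(4.46/10) = 2.793, G_1 = 10^(11.1/10) = 12.88
  Stage 2: F_2 = 10^(1.35/10) = 1.365, G_2 = 10^(−1.35/10) = 0.7328
Friis cascade:
  F = 2.793 + (1.365 − 1)/12.88 = 2.821
NF = 10 log₁₀(2.821) = 4.50 dB

4.50 dB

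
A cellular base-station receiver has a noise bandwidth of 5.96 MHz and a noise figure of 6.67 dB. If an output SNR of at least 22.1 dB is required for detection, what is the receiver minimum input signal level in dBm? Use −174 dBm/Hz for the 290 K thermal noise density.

−77.5 dBm

Sensitivity = −174 + 10 log₁₀(B) + NF + SNR_min
= −174 + 67.75 + 6.67 + 22.1
= −77.48 dBm → −77.5 dBm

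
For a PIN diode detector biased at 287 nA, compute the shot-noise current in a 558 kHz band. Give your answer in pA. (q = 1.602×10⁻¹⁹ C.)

227 pA

I_n = √(2qI·B)
2qI·B = 2 × 1.602×10⁻¹⁹ × 2.87×10⁻⁷ × 5.58×10⁵ = 5.13×10⁻²⁰ A²
I_n = √(5.13×10⁻²⁰) = 2.27×10⁻¹⁰ A = 227 pA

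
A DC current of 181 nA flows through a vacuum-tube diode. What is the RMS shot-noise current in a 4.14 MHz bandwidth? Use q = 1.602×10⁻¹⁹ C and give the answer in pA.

I_n = √(2qI·B)
2qI·B = 2 × 1.602×10⁻¹⁹ × 1.81×10⁻⁷ × 4.14×10⁶ = 2.40×10⁻¹⁹ A²
I_n = √(2.40×10⁻¹⁹) = 4.90×10⁻¹⁰ A = 490 pA

490 pA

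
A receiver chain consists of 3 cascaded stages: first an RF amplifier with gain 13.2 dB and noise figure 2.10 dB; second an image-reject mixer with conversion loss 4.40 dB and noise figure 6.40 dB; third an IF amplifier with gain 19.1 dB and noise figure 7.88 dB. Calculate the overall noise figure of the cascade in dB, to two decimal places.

Convert to linear (a loss of L dB is a gain of −L dB): F_i = 10^(NF_i/10), G_i = 10^(G_i,dB/10)
  Stage 1: F_1 = 10^(2.10/10) = 1.622, G_1 = 10^(13.2/10) = 20.89
  Stage 2: F_2 = 10^(6.40/10) = 4.365, G_2 = 10^(−4.40/10) = 0.3631
  Stage 3: F_3 = 10^(7.88/10) = 6.138, G_3 = 10^(19.1/10) = 81.28
Friis cascade:
  F = 1.622 + (4.365 − 1)/20.89 + (6.138 − 1)/7.586 = 2.460
NF = 10 log₁₀(2.460) = 3.91 dB

3.91 dB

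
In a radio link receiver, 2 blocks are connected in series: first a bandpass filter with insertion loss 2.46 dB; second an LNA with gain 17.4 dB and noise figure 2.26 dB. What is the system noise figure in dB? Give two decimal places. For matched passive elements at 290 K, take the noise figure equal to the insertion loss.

Convert to linear (a loss of L dB is a gain of −L dB): F_i = 10^(NF_i/10), G_i = 10^(G_i,dB/10)
  Stage 1: F_1 = 10^(2.46/10) = 1.762, G_1 = 10^(−2.46/10) = 0.5675
  Stage 2: F_2 = 10^(2.26/10) = 1.683, G_2 = 10^(17.4/10) = 54.95
Friis cascade:
  F = 1.762 + (1.683 − 1)/0.5675 = 2.965
NF = 10 log₁₀(2.965) = 4.72 dB

4.72 dB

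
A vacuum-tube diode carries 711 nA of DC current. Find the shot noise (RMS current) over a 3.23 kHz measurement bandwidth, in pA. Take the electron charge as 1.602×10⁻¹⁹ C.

I_n = √(2qI·B)
2qI·B = 2 × 1.602×10⁻¹⁹ × 7.11×10⁻⁷ × 3.23×10³ = 7.36×10⁻²² A²
I_n = √(7.36×10⁻²²) = 2.71×10⁻¹¹ A = 27.1 pA

27.1 pA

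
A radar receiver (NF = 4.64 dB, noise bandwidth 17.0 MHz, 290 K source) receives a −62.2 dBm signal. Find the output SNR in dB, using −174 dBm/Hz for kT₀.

34.9 dB

Noise floor: N = −174 + 10 log₁₀(B) + NF
10 log₁₀(1.70×10⁷) = 72.3 dB
N = −174 + 72.3 + 4.64 = −97.06 dBm
SNR = P_sig − N = −62.2 − (−97.06) = 34.86 dB → 34.9 dB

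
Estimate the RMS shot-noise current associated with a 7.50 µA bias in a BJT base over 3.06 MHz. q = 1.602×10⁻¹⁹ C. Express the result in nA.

2.71 nA

I_n = √(2qI·B)
2qI·B = 2 × 1.602×10⁻¹⁹ × 7.50×10⁻⁶ × 3.06×10⁶ = 7.35×10⁻¹⁸ A²
I_n = √(7.35×10⁻¹⁸) = 2.71×10⁻⁹ A = 2.71 nA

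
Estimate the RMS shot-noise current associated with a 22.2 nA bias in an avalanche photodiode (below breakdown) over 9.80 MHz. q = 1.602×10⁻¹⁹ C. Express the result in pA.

264 pA

I_n = √(2qI·B)
2qI·B = 2 × 1.602×10⁻¹⁹ × 2.22×10⁻⁸ × 9.80×10⁶ = 6.97×10⁻²⁰ A²
I_n = √(6.97×10⁻²⁰) = 2.64×10⁻¹⁰ A = 264 pA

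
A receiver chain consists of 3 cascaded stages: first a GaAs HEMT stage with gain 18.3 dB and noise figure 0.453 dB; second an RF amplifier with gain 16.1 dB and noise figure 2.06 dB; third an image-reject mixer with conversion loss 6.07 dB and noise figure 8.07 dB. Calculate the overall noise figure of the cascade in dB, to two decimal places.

Convert to linear (a loss of L dB is a gain of −L dB): F_i = 10^(NF_i/10), G_i = 10^(G_i,dB/10)
  Stage 1: F_1 = 10^(0.453/10) = 1.110, G_1 = 10^(18.3/10) = 67.61
  Stage 2: F_2 = 10^(2.06/10) = 1.607, G_2 = 10^(16.1/10) = 40.74
  Stage 3: F_3 = 10^(8.07/10) = 6.412, G_3 = 10^(−6.07/10) = 0.2472
Friis cascade:
  F = 1.110 + (1.607 − 1)/67.61 + (6.412 − 1)/2754 = 1.121
NF = 10 log₁₀(1.121) = 0.50 dB

0.50 dB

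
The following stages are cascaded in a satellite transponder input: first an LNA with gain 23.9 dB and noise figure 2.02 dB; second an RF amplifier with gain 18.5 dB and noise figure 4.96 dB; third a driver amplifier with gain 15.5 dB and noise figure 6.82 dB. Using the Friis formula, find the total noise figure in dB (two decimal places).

Convert to linear (a loss of L dB is a gain of −L dB): F_i = 10^(NF_i/10), G_i = 10^(G_i,dB/10)
  Stage 1: F_1 = 10^(2.02/10) = 1.592, G_1 = 10^(23.9/10) = 245.5
  Stage 2: F_2 = 10^(4.96/10) = 3.133, G_2 = 10^(18.5/10) = 70.79
  Stage 3: F_3 = 10^(6.82/10) = 4.808, G_3 = 10^(15.5/10) = 35.48
Friis cascade:
  F = 1.592 + (3.133 − 1)/245.5 + (4.808 − 1)/1.738×10⁴ = 1.601
NF = 10 log₁₀(1.601) = 2.04 dB

2.04 dB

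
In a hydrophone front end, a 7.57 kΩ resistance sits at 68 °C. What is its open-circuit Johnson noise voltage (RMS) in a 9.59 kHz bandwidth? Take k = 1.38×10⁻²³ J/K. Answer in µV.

T = 68 °C + 273.15 = 341.15 K
V_n = √(4kTRB)
4kTRB = 4 × 1.38×10⁻²³ × 341.15 × 7.57×10³ × 9.59×10³ = 1.37×10⁻¹² V²
V_n = √(1.37×10⁻¹²) = 1.17×10⁻⁶ V = 1.17 µV

1.17 µV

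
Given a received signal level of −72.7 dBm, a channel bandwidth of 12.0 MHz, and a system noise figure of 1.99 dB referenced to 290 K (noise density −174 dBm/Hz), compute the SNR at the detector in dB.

28.5 dB

Noise floor: N = −174 + 10 log₁₀(B) + NF
10 log₁₀(1.20×10⁷) = 70.79 dB
N = −174 + 70.79 + 1.99 = −101.22 dBm
SNR = P_sig − N = −72.7 − (−101.22) = 28.52 dB → 28.5 dB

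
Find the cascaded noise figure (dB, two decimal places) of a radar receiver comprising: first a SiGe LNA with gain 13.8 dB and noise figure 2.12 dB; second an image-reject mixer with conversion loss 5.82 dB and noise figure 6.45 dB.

Convert to linear (a loss of L dB is a gain of −L dB): F_i = 10^(NF_i/10), G_i = 10^(G_i,dB/10)
  Stage 1: F_1 = 10^(2.12/10) = 1.629, G_1 = 10^(13.8/10) = 23.99
  Stage 2: F_2 = 10^(6.45/10) = 4.416, G_2 = 10^(−5.82/10) = 0.2618
Friis cascade:
  F = 1.629 + (4.416 − 1)/23.99 = 1.772
NF = 10 log₁₀(1.772) = 2.48 dB

2.48 dB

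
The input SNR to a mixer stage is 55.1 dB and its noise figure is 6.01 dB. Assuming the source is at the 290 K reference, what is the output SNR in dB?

49.09 dB

By definition F = SNR_in/SNR_out, so in dB: SNR_out = SNR_in − NF
SNR_out = 55.1 − 6.01 = 49.09 dB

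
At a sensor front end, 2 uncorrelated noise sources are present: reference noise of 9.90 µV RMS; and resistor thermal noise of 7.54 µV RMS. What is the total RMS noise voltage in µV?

Uncorrelated sources add in power (mean-square): V_tot = √(ΣV_i²)
V_tot = √[(9.90×10⁻⁶)² + (7.54×10⁻⁶)²] = 1.24×10⁻⁵ V = 12.4 µV

12.4 µV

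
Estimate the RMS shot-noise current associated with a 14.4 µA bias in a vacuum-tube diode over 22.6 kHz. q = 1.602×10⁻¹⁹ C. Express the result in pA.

I_n = √(2qI·B)
2qI·B = 2 × 1.602×10⁻¹⁹ × 1.44×10⁻⁵ × 2.26×10⁴ = 1.04×10⁻¹⁹ A²
I_n = √(1.04×10⁻¹⁹) = 3.23×10⁻¹⁰ A = 323 pA

323 pA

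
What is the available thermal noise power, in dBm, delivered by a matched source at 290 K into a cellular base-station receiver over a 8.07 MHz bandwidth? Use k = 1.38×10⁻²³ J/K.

P_n = kTB = 1.38×10⁻²³ × 290 × 8.07×10⁶ = 3.23×10⁻¹⁴ W
In dBm: 10 log₁₀(3.23×10⁻¹⁴ / 10⁻³) = −104.9 dBm

−104.9 dBm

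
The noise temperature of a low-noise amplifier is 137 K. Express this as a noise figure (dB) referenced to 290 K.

1.68 dB

F = 1 + T_e/T₀ = 1 + 137/290 = 1.47241
NF = 10 log₁₀(1.47241) = 1.68 dB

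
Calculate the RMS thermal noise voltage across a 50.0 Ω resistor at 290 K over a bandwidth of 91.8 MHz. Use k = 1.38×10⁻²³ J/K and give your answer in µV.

V_n = √(4kTRB)
4kTRB = 4 × 1.38×10⁻²³ × 290 × 5.00×10¹ × 9.18×10⁷ = 7.35×10⁻¹¹ V²
V_n = √(7.35×10⁻¹¹) = 8.57×10⁻⁶ V = 8.57 µV

8.57 µV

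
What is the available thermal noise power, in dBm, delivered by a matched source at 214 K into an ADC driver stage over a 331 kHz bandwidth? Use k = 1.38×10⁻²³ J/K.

−120.1 dBm

P_n = kTB = 1.38×10⁻²³ × 214 × 3.31×10⁵ = 9.78×10⁻¹⁶ W
In dBm: 10 log₁₀(9.78×10⁻¹⁶ / 10⁻³) = −120.1 dBm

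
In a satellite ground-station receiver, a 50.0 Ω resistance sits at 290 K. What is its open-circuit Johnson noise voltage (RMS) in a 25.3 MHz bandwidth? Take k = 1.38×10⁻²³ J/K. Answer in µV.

4.50 µV

V_n = √(4kTRB)
4kTRB = 4 × 1.38×10⁻²³ × 290 × 5.00×10¹ × 2.53×10⁷ = 2.03×10⁻¹¹ V²
V_n = √(2.03×10⁻¹¹) = 4.50×10⁻⁶ V = 4.50 µV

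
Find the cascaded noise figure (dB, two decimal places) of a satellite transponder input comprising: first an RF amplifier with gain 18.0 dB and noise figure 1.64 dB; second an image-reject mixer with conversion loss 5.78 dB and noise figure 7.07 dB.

Convert to linear (a loss of L dB is a gain of −L dB): F_i = 10^(NF_i/10), G_i = 10^(G_i,dB/10)
  Stage 1: F_1 = 10^(1.64/10) = 1.459, G_1 = 10^(18.0/10) = 63.10
  Stage 2: F_2 = 10^(7.07/10) = 5.093, G_2 = 10^(−5.78/10) = 0.2642
Friis cascade:
  F = 1.459 + (5.093 − 1)/63.10 = 1.524
NF = 10 log₁₀(1.524) = 1.83 dB

1.83 dB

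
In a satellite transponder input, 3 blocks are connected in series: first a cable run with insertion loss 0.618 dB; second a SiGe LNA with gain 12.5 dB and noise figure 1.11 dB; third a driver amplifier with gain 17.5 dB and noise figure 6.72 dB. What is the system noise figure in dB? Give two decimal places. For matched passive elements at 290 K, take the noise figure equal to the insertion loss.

2.38 dB

Convert to linear (a loss of L dB is a gain of −L dB): F_i = 10^(NF_i/10), G_i = 10^(G_i,dB/10)
  Stage 1: F_1 = 10^(0.618/10) = 1.153, G_1 = 10^(−0.618/10) = 0.8674
  Stage 2: F_2 = 10^(1.11/10) = 1.291, G_2 = 10^(12.5/10) = 17.78
  Stage 3: F_3 = 10^(6.72/10) = 4.699, G_3 = 10^(17.5/10) = 56.23
Friis cascade:
  F = 1.153 + (1.291 − 1)/0.8674 + (4.699 − 1)/15.42 = 1.728
NF = 10 log₁₀(1.728) = 2.38 dB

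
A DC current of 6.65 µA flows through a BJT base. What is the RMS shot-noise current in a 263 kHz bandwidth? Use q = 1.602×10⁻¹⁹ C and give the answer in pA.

I_n = √(2qI·B)
2qI·B = 2 × 1.602×10⁻¹⁹ × 6.65×10⁻⁶ × 2.63×10⁵ = 5.60×10⁻¹⁹ A²
I_n = √(5.60×10⁻¹⁹) = 7.49×10⁻¹⁰ A = 749 pA

749 pA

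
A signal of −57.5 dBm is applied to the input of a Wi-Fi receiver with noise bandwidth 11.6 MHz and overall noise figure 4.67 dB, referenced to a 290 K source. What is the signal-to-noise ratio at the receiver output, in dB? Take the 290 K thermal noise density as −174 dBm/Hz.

41.2 dB

Noise floor: N = −174 + 10 log₁₀(B) + NF
10 log₁₀(1.16×10⁷) = 70.64 dB
N = −174 + 70.64 + 4.67 = −98.69 dBm
SNR = P_sig − N = −57.5 − (−98.69) = 41.19 dB → 41.2 dB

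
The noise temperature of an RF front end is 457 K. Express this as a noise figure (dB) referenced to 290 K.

F = 1 + T_e/T₀ = 1 + 457/290 = 2.57586
NF = 10 log₁₀(2.57586) = 4.11 dB

4.11 dB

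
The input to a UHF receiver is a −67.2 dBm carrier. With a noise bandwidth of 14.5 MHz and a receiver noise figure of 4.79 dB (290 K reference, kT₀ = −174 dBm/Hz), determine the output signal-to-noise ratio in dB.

Noise floor: N = −174 + 10 log₁₀(B) + NF
10 log₁₀(1.45×10⁷) = 71.61 dB
N = −174 + 71.61 + 4.79 = −97.60 dBm
SNR = P_sig − N = −67.2 − (−97.60) = 30.40 dB → 30.4 dB

30.4 dB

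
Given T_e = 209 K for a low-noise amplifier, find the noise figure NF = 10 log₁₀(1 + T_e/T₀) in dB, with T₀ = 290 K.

F = 1 + T_e/T₀ = 1 + 209/290 = 1.72069
NF = 10 log₁₀(1.72069) = 2.36 dB

2.36 dB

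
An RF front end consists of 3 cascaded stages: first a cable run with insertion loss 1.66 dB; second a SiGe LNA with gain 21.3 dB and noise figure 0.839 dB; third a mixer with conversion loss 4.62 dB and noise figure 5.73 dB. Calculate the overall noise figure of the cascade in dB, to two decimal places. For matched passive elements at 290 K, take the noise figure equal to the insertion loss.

2.57 dB

Convert to linear (a loss of L dB is a gain of −L dB): F_i = 10^(NF_i/10), G_i = 10^(G_i,dB/10)
  Stage 1: F_1 = 10^(1.66/10) = 1.466, G_1 = 10^(−1.66/10) = 0.6823
  Stage 2: F_2 = 10^(0.839/10) = 1.213, G_2 = 10^(21.3/10) = 134.9
  Stage 3: F_3 = 10^(5.73/10) = 3.741, G_3 = 10^(−4.62/10) = 0.3451
Friis cascade:
  F = 1.466 + (1.213 − 1)/0.6823 + (3.741 − 1)/92.04 = 1.808
NF = 10 log₁₀(1.808) = 2.57 dB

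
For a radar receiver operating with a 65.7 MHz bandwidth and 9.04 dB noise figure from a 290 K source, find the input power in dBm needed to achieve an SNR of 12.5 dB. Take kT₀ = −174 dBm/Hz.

Sensitivity = −174 + 10 log₁₀(B) + NF + SNR_min
= −174 + 78.18 + 9.04 + 12.5
= −74.28 dBm → −74.3 dBm

−74.3 dBm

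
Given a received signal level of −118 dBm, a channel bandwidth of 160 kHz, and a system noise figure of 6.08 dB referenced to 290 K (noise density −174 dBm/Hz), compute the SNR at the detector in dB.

−2.1 dB

Noise floor: N = −174 + 10 log₁₀(B) + NF
10 log₁₀(1.60×10⁵) = 52.04 dB
N = −174 + 52.04 + 6.08 = −115.88 dBm
SNR = P_sig − N = −118 − (−115.88) = −2.12 dB → −2.1 dB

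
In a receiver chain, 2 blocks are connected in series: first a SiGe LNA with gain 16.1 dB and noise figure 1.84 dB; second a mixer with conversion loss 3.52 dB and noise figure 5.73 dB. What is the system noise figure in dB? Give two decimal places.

Convert to linear (a loss of L dB is a gain of −L dB): F_i = 10^(NF_i/10), G_i = 10^(G_i,dB/10)
  Stage 1: F_1 = 10^(1.84/10) = 1.528, G_1 = 10^(16.1/10) = 40.74
  Stage 2: F_2 = 10^(5.73/10) = 3.741, G_2 = 10^(−3.52/10) = 0.4446
Friis cascade:
  F = 1.528 + (3.741 − 1)/40.74 = 1.595
NF = 10 log₁₀(1.595) = 2.03 dB

2.03 dB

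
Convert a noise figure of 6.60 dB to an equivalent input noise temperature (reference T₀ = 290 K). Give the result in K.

1036 K

F = 10^(6.60/10) = 4.57088
T_e = (F − 1)·T₀ = (4.57088 − 1) × 290 = 1036 K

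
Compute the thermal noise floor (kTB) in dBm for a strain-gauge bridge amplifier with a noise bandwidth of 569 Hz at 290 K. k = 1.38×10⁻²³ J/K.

−146.4 dBm

P_n = kTB = 1.38×10⁻²³ × 290 × 5.69×10² = 2.28×10⁻¹⁸ W
In dBm: 10 log₁₀(2.28×10⁻¹⁸ / 10⁻³) = −146.4 dBm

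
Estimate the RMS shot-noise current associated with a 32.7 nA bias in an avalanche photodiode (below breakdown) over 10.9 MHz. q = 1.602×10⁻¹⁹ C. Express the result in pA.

338 pA

I_n = √(2qI·B)
2qI·B = 2 × 1.602×10⁻¹⁹ × 3.27×10⁻⁸ × 1.09×10⁷ = 1.14×10⁻¹⁹ A²
I_n = √(1.14×10⁻¹⁹) = 3.38×10⁻¹⁰ A = 338 pA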